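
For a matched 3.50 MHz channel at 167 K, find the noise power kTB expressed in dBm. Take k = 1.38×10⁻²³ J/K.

−110.9 dBm

P_n = kTB = 1.38×10⁻²³ × 167 × 3.50×10⁶ = 8.07×10⁻¹⁵ W
In dBm: 10 log₁₀(8.07×10⁻¹⁵ / 10⁻³) = −110.9 dBm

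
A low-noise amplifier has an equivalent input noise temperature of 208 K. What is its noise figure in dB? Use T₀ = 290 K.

2.35 dB

F = 1 + T_e/T₀ = 1 + 208/290 = 1.71724
NF = 10 log₁₀(1.71724) = 2.35 dB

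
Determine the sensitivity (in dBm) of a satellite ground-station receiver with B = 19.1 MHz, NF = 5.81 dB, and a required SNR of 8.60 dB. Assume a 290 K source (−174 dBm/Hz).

−86.8 dBm

Sensitivity = −174 + 10 log₁₀(B) + NF + SNR_min
= −174 + 72.81 + 5.81 + 8.60
= −86.78 dBm → −86.8 dBm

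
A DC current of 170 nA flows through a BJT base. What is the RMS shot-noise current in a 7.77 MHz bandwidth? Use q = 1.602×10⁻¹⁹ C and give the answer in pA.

651 pA

I_n = √(2qI·B)
2qI·B = 2 × 1.602×10⁻¹⁹ × 1.70×10⁻⁷ × 7.77×10⁶ = 4.23×10⁻¹⁹ A²
I_n = √(4.23×10⁻¹⁹) = 6.51×10⁻¹⁰ A = 651 pA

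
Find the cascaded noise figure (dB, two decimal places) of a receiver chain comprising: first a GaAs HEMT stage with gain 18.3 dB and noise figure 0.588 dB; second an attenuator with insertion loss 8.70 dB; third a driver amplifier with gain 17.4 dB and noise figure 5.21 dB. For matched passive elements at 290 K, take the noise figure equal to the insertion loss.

1.74 dB

Convert to linear (a loss of L dB is a gain of −L dB): F_i = 10^(NF_i/10), G_i = 10^(G_i,dB/10)
  Stage 1: F_1 = 10^(0.588/10) = 1.145, G_1 = 10^(18.3/10) = 67.61
  Stage 2: F_2 = 10^(8.70/10) = 7.413, G_2 = 10^(−8.70/10) = 0.1349
  Stage 3: F_3 = 10^(5.21/10) = 3.319, G_3 = 10^(17.4/10) = 54.95
Friis cascade:
  F = 1.145 + (7.413 − 1)/67.61 + (3.319 − 1)/9.120 = 1.494
NF = 10 log₁₀(1.494) = 1.74 dB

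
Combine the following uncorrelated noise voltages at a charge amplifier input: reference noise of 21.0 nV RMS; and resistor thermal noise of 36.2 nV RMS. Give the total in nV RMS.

41.9 nV

Uncorrelated sources add in power (mean-square): V_tot = √(ΣV_i²)
V_tot = √[(2.10×10⁻⁸)² + (3.62×10⁻⁸)²] = 4.19×10⁻⁸ V = 41.9 nV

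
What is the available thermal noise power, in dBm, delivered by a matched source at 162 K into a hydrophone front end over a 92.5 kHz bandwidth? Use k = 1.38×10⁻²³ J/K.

−126.8 dBm

P_n = kTB = 1.38×10⁻²³ × 162 × 9.25×10⁴ = 2.07×10⁻¹⁶ W
In dBm: 10 log₁₀(2.07×10⁻¹⁶ / 10⁻³) = −126.8 dBm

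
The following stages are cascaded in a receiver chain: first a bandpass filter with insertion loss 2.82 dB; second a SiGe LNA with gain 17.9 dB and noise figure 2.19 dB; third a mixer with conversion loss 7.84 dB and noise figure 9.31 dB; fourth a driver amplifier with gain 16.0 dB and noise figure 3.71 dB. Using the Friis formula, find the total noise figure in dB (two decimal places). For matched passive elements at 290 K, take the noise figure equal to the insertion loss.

Convert to linear (a loss of L dB is a gain of −L dB): F_i = 10^(NF_i/10), G_i = 10^(G_i,dB/10)
  Stage 1: F_1 = 10^(2.82/10) = 1.914, G_1 = 10^(−2.82/10) = 0.5224
  Stage 2: F_2 = 10^(2.19/10) = 1.656, G_2 = 10^(17.9/10) = 61.66
  Stage 3: F_3 = 10^(9.31/10) = 8.531, G_3 = 10^(−7.84/10) = 0.1644
  Stage 4: F_4 = 10^(3.71/10) = 2.350, G_4 = 10^(16.0/10) = 39.81
Friis cascade:
  F = 1.914 + (1.656 − 1)/0.5224 + (8.531 − 1)/32.21 + (2.350 − 1)/5.297 = 3.658
NF = 10 log₁₀(3.658) = 5.63 dB

5.63 dB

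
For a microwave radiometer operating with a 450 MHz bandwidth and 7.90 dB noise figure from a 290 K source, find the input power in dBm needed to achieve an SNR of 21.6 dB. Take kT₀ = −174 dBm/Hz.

−58.0 dBm

Sensitivity = −174 + 10 log₁₀(B) + NF + SNR_min
= −174 + 86.53 + 7.90 + 21.6
= −57.97 dBm → −58.0 dBm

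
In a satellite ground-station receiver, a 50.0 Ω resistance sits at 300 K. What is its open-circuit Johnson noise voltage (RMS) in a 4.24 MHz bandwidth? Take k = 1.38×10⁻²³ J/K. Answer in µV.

1.87 µV

V_n = √(4kTRB)
4kTRB = 4 × 1.38×10⁻²³ × 300 × 5.00×10¹ × 4.24×10⁶ = 3.51×10⁻¹² V²
V_n = √(3.51×10⁻¹²) = 1.87×10⁻⁶ V = 1.87 µV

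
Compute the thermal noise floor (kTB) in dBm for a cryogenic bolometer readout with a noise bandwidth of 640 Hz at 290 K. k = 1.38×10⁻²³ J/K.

−145.9 dBm

P_n = kTB = 1.38×10⁻²³ × 290 × 6.40×10² = 2.56×10⁻¹⁸ W
In dBm: 10 log₁₀(2.56×10⁻¹⁸ / 10⁻³) = −145.9 dBm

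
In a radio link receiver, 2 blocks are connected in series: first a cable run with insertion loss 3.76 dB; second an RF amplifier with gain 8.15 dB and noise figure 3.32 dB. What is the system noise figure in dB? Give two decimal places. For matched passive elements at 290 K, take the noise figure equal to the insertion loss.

Convert to linear (a loss of L dB is a gain of −L dB): F_i = 10^(NF_i/10), G_i = 10^(G_i,dB/10)
  Stage 1: F_1 = 10^(3.76/10) = 2.377, G_1 = 10^(−3.76/10) = 0.4207
  Stage 2: F_2 = 10^(3.32/10) = 2.148, G_2 = 10^(8.15/10) = 6.531
Friis cascade:
  F = 2.377 + (2.148 − 1)/0.4207 = 5.105
NF = 10 log₁₀(5.105) = 7.08 dB

7.08 dB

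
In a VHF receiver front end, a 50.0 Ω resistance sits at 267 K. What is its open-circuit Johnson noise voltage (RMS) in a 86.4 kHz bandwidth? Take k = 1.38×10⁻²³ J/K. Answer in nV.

V_n = √(4kTRB)
4kTRB = 4 × 1.38×10⁻²³ × 267 × 5.00×10¹ × 8.64×10⁴ = 6.37×10⁻¹⁴ V²
V_n = √(6.37×10⁻¹⁴) = 2.52×10⁻⁷ V = 252 nV

252 nV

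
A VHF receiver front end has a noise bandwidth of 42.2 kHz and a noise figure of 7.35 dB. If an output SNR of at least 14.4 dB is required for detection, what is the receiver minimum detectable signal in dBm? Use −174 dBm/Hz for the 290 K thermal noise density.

−106.0 dBm

Sensitivity = −174 + 10 log₁₀(B) + NF + SNR_min
= −174 + 46.25 + 7.35 + 14.4
= −106.00 dBm → −106.0 dBm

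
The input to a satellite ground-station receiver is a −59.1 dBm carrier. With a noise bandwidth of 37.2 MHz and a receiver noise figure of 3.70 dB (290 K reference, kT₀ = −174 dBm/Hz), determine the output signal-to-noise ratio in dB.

Noise floor: N = −174 + 10 log₁₀(B) + NF
10 log₁₀(3.72×10⁷) = 75.71 dB
N = −174 + 75.71 + 3.70 = −94.59 dBm
SNR = P_sig − N = −59.1 − (−94.59) = 35.49 dB → 35.5 dB

35.5 dB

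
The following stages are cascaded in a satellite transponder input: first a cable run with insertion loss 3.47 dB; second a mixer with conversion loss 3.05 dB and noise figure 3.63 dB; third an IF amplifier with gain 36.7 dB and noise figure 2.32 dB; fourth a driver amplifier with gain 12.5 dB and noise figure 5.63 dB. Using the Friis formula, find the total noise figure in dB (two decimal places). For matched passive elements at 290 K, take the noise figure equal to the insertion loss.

Convert to linear (a loss of L dB is a gain of −L dB): F_i = 10^(NF_i/10), G_i = 10^(G_i,dB/10)
  Stage 1: F_1 = 10^(3.47/10) = 2.223, G_1 = 10^(−3.47/10) = 0.4498
  Stage 2: F_2 = 10^(3.63/10) = 2.307, G_2 = 10^(−3.05/10) = 0.4955
  Stage 3: F_3 = 10^(2.32/10) = 1.706, G_3 = 10^(36.7/10) = 4677
  Stage 4: F_4 = 10^(5.63/10) = 3.656, G_4 = 10^(12.5/10) = 17.78
Friis cascade:
  F = 2.223 + (2.307 − 1)/0.4498 + (1.706 − 1)/0.2228 + (3.656 − 1)/1042 = 8.300
NF = 10 log₁₀(8.300) = 9.19 dB

9.19 dB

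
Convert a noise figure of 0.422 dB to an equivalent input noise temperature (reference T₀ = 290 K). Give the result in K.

29.6 K

F = 10^(0.422/10) = 1.10205
T_e = (F − 1)·T₀ = (1.10205 − 1) × 290 = 29.6 K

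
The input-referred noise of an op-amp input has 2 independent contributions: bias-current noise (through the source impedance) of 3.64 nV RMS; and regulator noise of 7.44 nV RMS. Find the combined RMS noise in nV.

Uncorrelated sources add in power (mean-square): V_tot = √(ΣV_i²)
V_tot = √[(3.64×10⁻⁹)² + (7.44×10⁻⁹)²] = 8.28×10⁻⁹ V = 8.28 nV

8.28 nV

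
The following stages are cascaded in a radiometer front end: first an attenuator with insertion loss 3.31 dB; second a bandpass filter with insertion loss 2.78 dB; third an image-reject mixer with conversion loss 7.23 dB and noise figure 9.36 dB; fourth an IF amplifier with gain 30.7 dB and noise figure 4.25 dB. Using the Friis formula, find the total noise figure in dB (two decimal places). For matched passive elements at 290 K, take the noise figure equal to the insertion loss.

Convert to linear (a loss of L dB is a gain of −L dB): F_i = 10^(NF_i/10), G_i = 10^(G_i,dB/10)
  Stage 1: F_1 = 10^(3.31/10) = 2.143, G_1 = 10^(−3.31/10) = 0.4667
  Stage 2: F_2 = 10^(2.78/10) = 1.897, G_2 = 10^(−2.78/10) = 0.5272
  Stage 3: F_3 = 10^(9.36/10) = 8.630, G_3 = 10^(−7.23/10) = 0.1892
  Stage 4: F_4 = 10^(4.25/10) = 2.661, G_4 = 10^(30.7/10) = 1175
Friis cascade:
  F = 2.143 + (1.897 − 1)/0.4667 + (8.630 − 1)/0.2460 + (2.661 − 1)/0.04656 = 70.74
NF = 10 log₁₀(70.74) = 18.50 dB

18.50 dB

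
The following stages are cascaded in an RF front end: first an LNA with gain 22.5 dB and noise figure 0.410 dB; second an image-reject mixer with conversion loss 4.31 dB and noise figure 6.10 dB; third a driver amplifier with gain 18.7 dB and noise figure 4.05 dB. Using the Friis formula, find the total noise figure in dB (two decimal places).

Convert to linear (a loss of L dB is a gain of −L dB): F_i = 10^(NF_i/10), G_i = 10^(G_i,dB/10)
  Stage 1: F_1 = 10^(0.410/10) = 1.099, G_1 = 10^(22.5/10) = 177.8
  Stage 2: F_2 = 10^(6.10/10) = 4.074, G_2 = 10^(−4.31/10) = 0.3707
  Stage 3: F_3 = 10^(4.05/10) = 2.541, G_3 = 10^(18.7/10) = 74.13
Friis cascade:
  F = 1.099 + (4.074 − 1)/177.8 + (2.541 − 1)/65.92 = 1.140
NF = 10 log₁₀(1.140) = 0.57 dB

0.57 dB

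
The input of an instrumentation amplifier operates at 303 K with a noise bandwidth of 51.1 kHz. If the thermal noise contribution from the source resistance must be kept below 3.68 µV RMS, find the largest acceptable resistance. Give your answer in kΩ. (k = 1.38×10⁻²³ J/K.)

Johnson–Nyquist: V_n = √(4kTRB) ⇒ R = V_n² / (4kTB)
4kTB = 4 × 1.38×10⁻²³ × 303 × 5.11×10⁴ = 8.55×10⁻¹⁶
R = (3.68×10⁻⁶)² / 8.55×10⁻¹⁶ = 1.58×10⁴ Ω = 15.8 kΩ

15.8 kΩ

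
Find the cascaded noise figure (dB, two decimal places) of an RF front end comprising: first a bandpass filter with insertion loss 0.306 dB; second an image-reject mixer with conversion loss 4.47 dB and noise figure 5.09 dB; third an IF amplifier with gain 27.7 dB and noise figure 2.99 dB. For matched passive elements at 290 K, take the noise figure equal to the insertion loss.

8.09 dB

Convert to linear (a loss of L dB is a gain of −L dB): F_i = 10^(NF_i/10), G_i = 10^(G_i,dB/10)
  Stage 1: F_1 = 10^(0.306/10) = 1.073, G_1 = 10^(−0.306/10) = 0.9320
  Stage 2: F_2 = 10^(5.09/10) = 3.228, G_2 = 10^(−4.47/10) = 0.3573
  Stage 3: F_3 = 10^(2.99/10) = 1.991, G_3 = 10^(27.7/10) = 588.8
Friis cascade:
  F = 1.073 + (3.228 − 1)/0.9320 + (1.991 − 1)/0.3330 = 6.439
NF = 10 log₁₀(6.439) = 8.09 dB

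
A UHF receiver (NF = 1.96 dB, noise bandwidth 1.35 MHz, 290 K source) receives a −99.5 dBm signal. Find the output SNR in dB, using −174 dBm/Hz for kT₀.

Noise floor: N = −174 + 10 log₁₀(B) + NF
10 log₁₀(1.35×10⁶) = 61.3 dB
N = −174 + 61.3 + 1.96 = −110.74 dBm
SNR = P_sig − N = −99.5 − (−110.74) = 11.24 dB → 11.2 dB

11.2 dB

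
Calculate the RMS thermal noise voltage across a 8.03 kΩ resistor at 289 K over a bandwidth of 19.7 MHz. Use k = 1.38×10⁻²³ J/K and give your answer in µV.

50.2 µV

V_n = √(4kTRB)
4kTRB = 4 × 1.38×10⁻²³ × 289 × 8.03×10³ × 1.97×10⁷ = 2.52×10⁻⁹ V²
V_n = √(2.52×10⁻⁹) = 5.02×10⁻⁵ V = 50.2 µV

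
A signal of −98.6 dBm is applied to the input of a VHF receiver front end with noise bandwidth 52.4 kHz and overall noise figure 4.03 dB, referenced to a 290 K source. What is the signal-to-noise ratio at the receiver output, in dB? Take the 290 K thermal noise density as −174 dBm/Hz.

24.2 dB

Noise floor: N = −174 + 10 log₁₀(B) + NF
10 log₁₀(5.24×10⁴) = 47.19 dB
N = −174 + 47.19 + 4.03 = −122.78 dBm
SNR = P_sig − N = −98.6 − (−122.78) = 24.18 dB → 24.2 dB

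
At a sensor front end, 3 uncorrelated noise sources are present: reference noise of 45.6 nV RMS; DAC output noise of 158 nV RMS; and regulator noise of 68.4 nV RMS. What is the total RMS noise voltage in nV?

Uncorrelated sources add in power (mean-square): V_tot = √(ΣV_i²)
V_tot = √[(4.56×10⁻⁸)² + (1.58×10⁻⁷)² + (6.84×10⁻⁸)²] = 1.78×10⁻⁷ V = 178 nV

178 nV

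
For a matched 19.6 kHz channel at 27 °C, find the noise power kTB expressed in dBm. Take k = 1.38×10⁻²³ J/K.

−130.9 dBm

T = 27 °C + 273.15 = 300.15 K
P_n = kTB = 1.38×10⁻²³ × 300.15 × 1.96×10⁴ = 8.12×10⁻¹⁷ W
In dBm: 10 log₁₀(8.12×10⁻¹⁷ / 10⁻³) = −130.9 dBm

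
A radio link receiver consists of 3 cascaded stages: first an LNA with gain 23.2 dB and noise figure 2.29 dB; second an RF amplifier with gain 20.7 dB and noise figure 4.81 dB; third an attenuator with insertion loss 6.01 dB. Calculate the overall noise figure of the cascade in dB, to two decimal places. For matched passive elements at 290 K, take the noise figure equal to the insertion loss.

2.32 dB

Convert to linear (a loss of L dB is a gain of −L dB): F_i = 10^(NF_i/10), G_i = 10^(G_i,dB/10)
  Stage 1: F_1 = 10^(2.29/10) = 1.694, G_1 = 10^(23.2/10) = 208.9
  Stage 2: F_2 = 10^(4.81/10) = 3.027, G_2 = 10^(20.7/10) = 117.5
  Stage 3: F_3 = 10^(6.01/10) = 3.990, G_3 = 10^(−6.01/10) = 0.2506
Friis cascade:
  F = 1.694 + (3.027 − 1)/208.9 + (3.990 − 1)/2.455×10⁴ = 1.704
NF = 10 log₁₀(1.704) = 2.32 dB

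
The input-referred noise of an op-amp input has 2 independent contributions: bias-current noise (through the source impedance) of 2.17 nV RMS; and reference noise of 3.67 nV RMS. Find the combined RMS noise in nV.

Uncorrelated sources add in power (mean-square): V_tot = √(ΣV_i²)
V_tot = √[(2.17×10⁻⁹)² + (3.67×10⁻⁹)²] = 4.26×10⁻⁹ V = 4.26 nV

4.26 nV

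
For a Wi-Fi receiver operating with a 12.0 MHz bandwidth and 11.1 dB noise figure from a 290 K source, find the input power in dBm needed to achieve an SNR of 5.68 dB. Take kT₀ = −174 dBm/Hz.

Sensitivity = −174 + 10 log₁₀(B) + NF + SNR_min
= −174 + 70.79 + 11.1 + 5.68
= −86.43 dBm → −86.4 dBm

−86.4 dBm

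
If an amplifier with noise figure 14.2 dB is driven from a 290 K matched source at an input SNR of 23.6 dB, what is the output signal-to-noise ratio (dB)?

9.4 dB

By definition F = SNR_in/SNR_out, so in dB: SNR_out = SNR_in − NF
SNR_out = 23.6 − 14.2 = 9.4 dB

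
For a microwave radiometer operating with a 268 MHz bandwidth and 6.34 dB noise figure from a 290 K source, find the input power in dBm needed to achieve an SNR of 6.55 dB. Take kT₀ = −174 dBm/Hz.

−76.8 dBm

Sensitivity = −174 + 10 log₁₀(B) + NF + SNR_min
= −174 + 84.28 + 6.34 + 6.55
= −76.83 dBm → −76.8 dBm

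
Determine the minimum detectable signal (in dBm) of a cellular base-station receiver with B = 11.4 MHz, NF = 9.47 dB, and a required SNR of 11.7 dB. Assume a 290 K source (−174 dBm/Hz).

Sensitivity = −174 + 10 log₁₀(B) + NF + SNR_min
= −174 + 70.57 + 9.47 + 11.7
= −82.26 dBm → −82.3 dBm

−82.3 dBm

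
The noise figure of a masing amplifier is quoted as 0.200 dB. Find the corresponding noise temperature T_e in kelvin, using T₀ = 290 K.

F = 10^(0.200/10) = 1.04713
T_e = (F − 1)·T₀ = (1.04713 − 1) × 290 = 13.7 K

13.7 K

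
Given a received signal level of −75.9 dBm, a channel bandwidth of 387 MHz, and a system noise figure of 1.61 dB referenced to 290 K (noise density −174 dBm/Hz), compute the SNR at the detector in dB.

10.6 dB

Noise floor: N = −174 + 10 log₁₀(B) + NF
10 log₁₀(3.87×10⁸) = 85.88 dB
N = −174 + 85.88 + 1.61 = −86.51 dBm
SNR = P_sig − N = −75.9 − (−86.51) = 10.61 dB → 10.6 dB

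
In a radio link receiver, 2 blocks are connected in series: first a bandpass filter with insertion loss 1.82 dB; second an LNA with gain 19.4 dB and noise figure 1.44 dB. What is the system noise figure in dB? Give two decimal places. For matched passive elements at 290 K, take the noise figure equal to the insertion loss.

3.26 dB

Convert to linear (a loss of L dB is a gain of −L dB): F_i = 10^(NF_i/10), G_i = 10^(G_i,dB/10)
  Stage 1: F_1 = 10^(1.82/10) = 1.521, G_1 = 10^(−1.82/10) = 0.6577
  Stage 2: F_2 = 10^(1.44/10) = 1.393, G_2 = 10^(19.4/10) = 87.10
Friis cascade:
  F = 1.521 + (1.393 − 1)/0.6577 = 2.118
NF = 10 log₁₀(2.118) = 3.26 dB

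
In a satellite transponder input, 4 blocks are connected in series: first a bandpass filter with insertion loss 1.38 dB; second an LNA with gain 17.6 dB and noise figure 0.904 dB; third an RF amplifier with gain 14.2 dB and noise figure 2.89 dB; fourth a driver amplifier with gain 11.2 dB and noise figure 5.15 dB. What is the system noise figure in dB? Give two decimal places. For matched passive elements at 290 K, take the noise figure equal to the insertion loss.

2.35 dB

Convert to linear (a loss of L dB is a gain of −L dB): F_i = 10^(NF_i/10), G_i = 10^(G_i,dB/10)
  Stage 1: F_1 = 10^(1.38/10) = 1.374, G_1 = 10^(−1.38/10) = 0.7278
  Stage 2: F_2 = 10^(0.904/10) = 1.231, G_2 = 10^(17.6/10) = 57.54
  Stage 3: F_3 = 10^(2.89/10) = 1.945, G_3 = 10^(14.2/10) = 26.30
  Stage 4: F_4 = 10^(5.15/10) = 3.273, G_4 = 10^(11.2/10) = 13.18
Friis cascade:
  F = 1.374 + (1.231 − 1)/0.7278 + (1.945 − 1)/41.88 + (3.273 − 1)/1102 = 1.717
NF = 10 log₁₀(1.717) = 2.35 dB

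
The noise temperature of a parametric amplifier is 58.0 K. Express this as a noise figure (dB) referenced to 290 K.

F = 1 + T_e/T₀ = 1 + 58.0/290 = 1.2
NF = 10 log₁₀(1.2) = 0.792 dB

0.792 dB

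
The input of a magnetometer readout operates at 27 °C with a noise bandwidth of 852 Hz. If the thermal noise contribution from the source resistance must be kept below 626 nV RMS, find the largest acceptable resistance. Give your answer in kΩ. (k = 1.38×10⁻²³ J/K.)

T = 27 °C + 273.15 = 300.15 K
Johnson–Nyquist: V_n = √(4kTRB) ⇒ R = V_n² / (4kTB)
4kTB = 4 × 1.38×10⁻²³ × 300.15 × 8.52×10² = 1.41×10⁻¹⁷
R = (6.26×10⁻⁷)² / 1.41×10⁻¹⁷ = 2.78×10⁴ Ω = 27.8 kΩ

27.8 kΩ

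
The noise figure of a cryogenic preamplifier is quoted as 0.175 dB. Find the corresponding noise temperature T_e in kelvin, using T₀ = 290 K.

F = 10^(0.175/10) = 1.04112
T_e = (F − 1)·T₀ = (1.04112 − 1) × 290 = 11.9 K

11.9 K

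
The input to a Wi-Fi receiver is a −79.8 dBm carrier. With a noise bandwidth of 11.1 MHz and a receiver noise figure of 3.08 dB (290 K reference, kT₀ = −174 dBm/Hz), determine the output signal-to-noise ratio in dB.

Noise floor: N = −174 + 10 log₁₀(B) + NF
10 log₁₀(1.11×10⁷) = 70.45 dB
N = −174 + 70.45 + 3.08 = −100.47 dBm
SNR = P_sig − N = −79.8 − (−100.47) = 20.67 dB → 20.7 dB

20.7 dB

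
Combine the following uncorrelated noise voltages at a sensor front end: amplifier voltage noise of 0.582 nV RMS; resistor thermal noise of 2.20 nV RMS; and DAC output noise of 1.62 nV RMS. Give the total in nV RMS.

2.79 nV

Uncorrelated sources add in power (mean-square): V_tot = √(ΣV_i²)
V_tot = √[(5.82×10⁻¹⁰)² + (2.20×10⁻⁹)² + (1.62×10⁻⁹)²] = 2.79×10⁻⁹ V = 2.79 nV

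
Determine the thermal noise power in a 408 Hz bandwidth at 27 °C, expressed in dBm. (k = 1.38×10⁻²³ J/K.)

−147.7 dBm

T = 27 °C + 273.15 = 300.15 K
P_n = kTB = 1.38×10⁻²³ × 300.15 × 4.08×10² = 1.69×10⁻¹⁸ W
In dBm: 10 log₁₀(1.69×10⁻¹⁸ / 10⁻³) = −147.7 dBm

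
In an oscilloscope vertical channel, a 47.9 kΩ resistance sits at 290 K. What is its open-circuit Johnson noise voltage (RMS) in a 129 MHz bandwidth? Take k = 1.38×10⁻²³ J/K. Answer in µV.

315 µV

V_n = √(4kTRB)
4kTRB = 4 × 1.38×10⁻²³ × 290 × 4.79×10⁴ × 1.29×10⁸ = 9.89×10⁻⁸ V²
V_n = √(9.89×10⁻⁸) = 3.15×10⁻⁴ V = 315 µV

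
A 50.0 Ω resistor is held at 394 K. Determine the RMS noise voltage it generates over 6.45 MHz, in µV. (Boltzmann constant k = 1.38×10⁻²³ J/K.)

2.65 µV

V_n = √(4kTRB)
4kTRB = 4 × 1.38×10⁻²³ × 394 × 5.00×10¹ × 6.45×10⁶ = 7.01×10⁻¹² V²
V_n = √(7.01×10⁻¹²) = 2.65×10⁻⁶ V = 2.65 µV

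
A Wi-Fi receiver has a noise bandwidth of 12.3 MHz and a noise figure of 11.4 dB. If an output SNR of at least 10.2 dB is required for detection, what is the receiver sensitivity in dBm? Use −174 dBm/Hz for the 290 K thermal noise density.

−81.5 dBm

Sensitivity = −174 + 10 log₁₀(B) + NF + SNR_min
= −174 + 70.9 + 11.4 + 10.2
= −81.5 dBm → −81.5 dBm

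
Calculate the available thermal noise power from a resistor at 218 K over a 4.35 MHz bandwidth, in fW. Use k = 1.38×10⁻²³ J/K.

P_n = kTB = 1.38×10⁻²³ × 218 × 4.35×10⁶ = 1.31×10⁻¹⁴ W = 13.1 fW

13.1 fW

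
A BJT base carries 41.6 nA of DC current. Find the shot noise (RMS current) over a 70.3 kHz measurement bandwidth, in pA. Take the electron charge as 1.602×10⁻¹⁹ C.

I_n = √(2qI·B)
2qI·B = 2 × 1.602×10⁻¹⁹ × 4.16×10⁻⁸ × 7.03×10⁴ = 9.37×10⁻²² A²
I_n = √(9.37×10⁻²²) = 3.06×10⁻¹¹ A = 30.6 pA

30.6 pA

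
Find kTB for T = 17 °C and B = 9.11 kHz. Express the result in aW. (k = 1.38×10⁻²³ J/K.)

36.5 aW

T = 17 °C + 273.15 = 290.15 K
P_n = kTB = 1.38×10⁻²³ × 290.15 × 9.11×10³ = 3.65×10⁻¹⁷ W = 36.5 aW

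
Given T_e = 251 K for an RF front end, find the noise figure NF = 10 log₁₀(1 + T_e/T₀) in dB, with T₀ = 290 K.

F = 1 + T_e/T₀ = 1 + 251/290 = 1.86552
NF = 10 log₁₀(1.86552) = 2.71 dB

2.71 dB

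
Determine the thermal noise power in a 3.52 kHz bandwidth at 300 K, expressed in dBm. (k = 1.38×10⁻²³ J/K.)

P_n = kTB = 1.38×10⁻²³ × 300 × 3.52×10³ = 1.46×10⁻¹⁷ W
In dBm: 10 log₁₀(1.46×10⁻¹⁷ / 10⁻³) = −138.4 dBm

−138.4 dBm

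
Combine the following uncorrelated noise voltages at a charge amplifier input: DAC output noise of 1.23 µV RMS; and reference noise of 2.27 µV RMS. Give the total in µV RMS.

Uncorrelated sources add in power (mean-square): V_tot = √(ΣV_i²)
V_tot = √[(1.23×10⁻⁶)² + (2.27×10⁻⁶)²] = 2.58×10⁻⁶ V = 2.58 µV

2.58 µV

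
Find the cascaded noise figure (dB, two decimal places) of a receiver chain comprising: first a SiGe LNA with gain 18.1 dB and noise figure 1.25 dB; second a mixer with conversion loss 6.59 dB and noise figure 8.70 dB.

Convert to linear (a loss of L dB is a gain of −L dB): F_i = 10^(NF_i/10), G_i = 10^(G_i,dB/10)
  Stage 1: F_1 = 10^(1.25/10) = 1.334, G_1 = 10^(18.1/10) = 64.57
  Stage 2: F_2 = 10^(8.70/10) = 7.413, G_2 = 10^(−6.59/10) = 0.2193
Friis cascade:
  F = 1.334 + (7.413 − 1)/64.57 = 1.433
NF = 10 log₁₀(1.433) = 1.56 dB

1.56 dB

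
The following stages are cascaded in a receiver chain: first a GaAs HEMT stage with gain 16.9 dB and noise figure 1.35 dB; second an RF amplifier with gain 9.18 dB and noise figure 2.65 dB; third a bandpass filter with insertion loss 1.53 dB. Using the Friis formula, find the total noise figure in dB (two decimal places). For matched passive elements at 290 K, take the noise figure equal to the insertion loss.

Convert to linear (a loss of L dB is a gain of −L dB): F_i = 10^(NF_i/10), G_i = 10^(G_i,dB/10)
  Stage 1: F_1 = 10^(1.35/10) = 1.365, G_1 = 10^(16.9/10) = 48.98
  Stage 2: F_2 = 10^(2.65/10) = 1.841, G_2 = 10^(9.18/10) = 8.279
  Stage 3: F_3 = 10^(1.53/10) = 1.422, G_3 = 10^(−1.53/10) = 0.7031
Friis cascade:
  F = 1.365 + (1.841 − 1)/48.98 + (1.422 − 1)/405.5 = 1.383
NF = 10 log₁₀(1.383) = 1.41 dB

1.41 dB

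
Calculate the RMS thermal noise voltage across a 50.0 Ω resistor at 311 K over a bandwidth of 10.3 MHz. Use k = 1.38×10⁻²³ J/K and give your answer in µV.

2.97 µV

V_n = √(4kTRB)
4kTRB = 4 × 1.38×10⁻²³ × 311 × 5.00×10¹ × 1.03×10⁷ = 8.84×10⁻¹² V²
V_n = √(8.84×10⁻¹²) = 2.97×10⁻⁶ V = 2.97 µV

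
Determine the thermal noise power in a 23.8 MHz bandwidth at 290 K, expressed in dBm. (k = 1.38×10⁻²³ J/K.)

−100.2 dBm

P_n = kTB = 1.38×10⁻²³ × 290 × 2.38×10⁷ = 9.52×10⁻¹⁴ W
In dBm: 10 log₁₀(9.52×10⁻¹⁴ / 10⁻³) = −100.2 dBm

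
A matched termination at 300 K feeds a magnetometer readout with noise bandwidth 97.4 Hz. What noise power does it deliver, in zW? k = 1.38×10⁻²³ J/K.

403 zW

P_n = kTB = 1.38×10⁻²³ × 300 × 9.74×10¹ = 4.03×10⁻¹⁹ W = 403 zW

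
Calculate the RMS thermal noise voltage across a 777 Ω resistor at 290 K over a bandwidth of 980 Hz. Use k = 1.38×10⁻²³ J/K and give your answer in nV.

V_n = √(4kTRB)
4kTRB = 4 × 1.38×10⁻²³ × 290 × 7.77×10² × 9.80×10² = 1.22×10⁻¹⁴ V²
V_n = √(1.22×10⁻¹⁴) = 1.10×10⁻⁷ V = 110 nV

110 nV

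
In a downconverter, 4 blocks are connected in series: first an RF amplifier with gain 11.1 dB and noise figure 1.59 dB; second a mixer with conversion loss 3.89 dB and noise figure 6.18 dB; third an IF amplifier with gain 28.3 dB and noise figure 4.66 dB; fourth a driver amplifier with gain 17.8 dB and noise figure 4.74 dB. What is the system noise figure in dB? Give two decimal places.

Convert to linear (a loss of L dB is a gain of −L dB): F_i = 10^(NF_i/10), G_i = 10^(G_i,dB/10)
  Stage 1: F_1 = 10^(1.59/10) = 1.442, G_1 = 10^(11.1/10) = 12.88
  Stage 2: F_2 = 10^(6.18/10) = 4.150, G_2 = 10^(−3.89/10) = 0.4083
  Stage 3: F_3 = 10^(4.66/10) = 2.924, G_3 = 10^(28.3/10) = 676.1
  Stage 4: F_4 = 10^(4.74/10) = 2.979, G_4 = 10^(17.8/10) = 60.26
Friis cascade:
  F = 1.442 + (4.150 − 1)/12.88 + (2.924 − 1)/5.260 + (2.979 − 1)/3556 = 2.053
NF = 10 log₁₀(2.053) = 3.12 dB

3.12 dB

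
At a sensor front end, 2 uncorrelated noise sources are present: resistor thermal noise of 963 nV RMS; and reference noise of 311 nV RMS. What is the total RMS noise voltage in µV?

1.01 µV

Uncorrelated sources add in power (mean-square): V_tot = √(ΣV_i²)
V_tot = √[(9.63×10⁻⁷)² + (3.11×10⁻⁷)²] = 1.01×10⁻⁶ V = 1.01 µV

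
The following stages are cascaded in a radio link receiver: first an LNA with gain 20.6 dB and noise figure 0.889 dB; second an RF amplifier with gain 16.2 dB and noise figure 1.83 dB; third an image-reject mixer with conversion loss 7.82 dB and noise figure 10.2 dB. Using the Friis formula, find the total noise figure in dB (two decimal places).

Convert to linear (a loss of L dB is a gain of −L dB): F_i = 10^(NF_i/10), G_i = 10^(G_i,dB/10)
  Stage 1: F_1 = 10^(0.889/10) = 1.227, G_1 = 10^(20.6/10) = 114.8
  Stage 2: F_2 = 10^(1.83/10) = 1.524, G_2 = 10^(16.2/10) = 41.69
  Stage 3: F_3 = 10^(10.2/10) = 10.47, G_3 = 10^(−7.82/10) = 0.1652
Friis cascade:
  F = 1.227 + (1.524 − 1)/114.8 + (10.47 − 1)/4786 = 1.234
NF = 10 log₁₀(1.234) = 0.91 dB

0.91 dB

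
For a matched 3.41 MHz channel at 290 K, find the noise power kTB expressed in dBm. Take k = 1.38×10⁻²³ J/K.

−108.6 dBm

P_n = kTB = 1.38×10⁻²³ × 290 × 3.41×10⁶ = 1.36×10⁻¹⁴ W
In dBm: 10 log₁₀(1.36×10⁻¹⁴ / 10⁻³) = −108.6 dBm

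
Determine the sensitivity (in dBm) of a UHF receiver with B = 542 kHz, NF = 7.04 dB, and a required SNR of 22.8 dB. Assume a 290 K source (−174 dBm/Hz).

Sensitivity = −174 + 10 log₁₀(B) + NF + SNR_min
= −174 + 57.34 + 7.04 + 22.8
= −86.82 dBm → −86.8 dBm

−86.8 dBm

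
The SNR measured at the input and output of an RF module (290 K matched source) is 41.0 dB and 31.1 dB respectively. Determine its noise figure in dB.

NF (dB) = SNR_in(dB) − SNR_out(dB) when the source is at T₀
NF = 41.0 − 31.1 = 9.9 dB

9.9 dB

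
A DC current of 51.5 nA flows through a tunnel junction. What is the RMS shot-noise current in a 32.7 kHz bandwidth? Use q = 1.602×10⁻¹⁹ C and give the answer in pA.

I_n = √(2qI·B)
2qI·B = 2 × 1.602×10⁻¹⁹ × 5.15×10⁻⁸ × 3.27×10⁴ = 5.40×10⁻²² A²
I_n = √(5.40×10⁻²²) = 2.32×10⁻¹¹ A = 23.2 pA

23.2 pA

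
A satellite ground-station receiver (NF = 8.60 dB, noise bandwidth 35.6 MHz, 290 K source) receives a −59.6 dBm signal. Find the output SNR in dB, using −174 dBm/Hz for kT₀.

Noise floor: N = −174 + 10 log₁₀(B) + NF
10 log₁₀(3.56×10⁷) = 75.51 dB
N = −174 + 75.51 + 8.60 = −89.89 dBm
SNR = P_sig − N = −59.6 − (−89.89) = 30.29 dB → 30.3 dB

30.3 dB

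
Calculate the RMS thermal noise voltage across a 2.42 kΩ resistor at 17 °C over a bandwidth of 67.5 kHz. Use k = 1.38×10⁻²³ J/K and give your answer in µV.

T = 17 °C + 273.15 = 290.15 K
V_n = √(4kTRB)
4kTRB = 4 × 1.38×10⁻²³ × 290.15 × 2.42×10³ × 6.75×10⁴ = 2.62×10⁻¹² V²
V_n = √(2.62×10⁻¹²) = 1.62×10⁻⁶ V = 1.62 µV

1.62 µV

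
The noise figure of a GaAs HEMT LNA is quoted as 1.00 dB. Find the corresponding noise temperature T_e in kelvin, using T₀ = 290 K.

75.1 K

F = 10^(1.00/10) = 1.25893
T_e = (F − 1)·T₀ = (1.25893 − 1) × 290 = 75.1 K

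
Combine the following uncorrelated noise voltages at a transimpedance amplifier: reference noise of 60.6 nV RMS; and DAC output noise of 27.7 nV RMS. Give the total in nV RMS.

Uncorrelated sources add in power (mean-square): V_tot = √(ΣV_i²)
V_tot = √[(6.06×10⁻⁸)² + (2.77×10⁻⁸)²] = 6.66×10⁻⁸ V = 66.6 nV

66.6 nV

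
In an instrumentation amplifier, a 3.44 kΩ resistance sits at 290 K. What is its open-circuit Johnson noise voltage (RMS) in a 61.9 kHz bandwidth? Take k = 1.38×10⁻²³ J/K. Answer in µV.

V_n = √(4kTRB)
4kTRB = 4 × 1.38×10⁻²³ × 290 × 3.44×10³ × 6.19×10⁴ = 3.41×10⁻¹² V²
V_n = √(3.41×10⁻¹²) = 1.85×10⁻⁶ V = 1.85 µV

1.85 µV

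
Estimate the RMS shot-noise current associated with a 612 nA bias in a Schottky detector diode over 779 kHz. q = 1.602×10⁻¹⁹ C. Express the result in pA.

I_n = √(2qI·B)
2qI·B = 2 × 1.602×10⁻¹⁹ × 6.12×10⁻⁷ × 7.79×10⁵ = 1.53×10⁻¹⁹ A²
I_n = √(1.53×10⁻¹⁹) = 3.91×10⁻¹⁰ A = 391 pA

391 pA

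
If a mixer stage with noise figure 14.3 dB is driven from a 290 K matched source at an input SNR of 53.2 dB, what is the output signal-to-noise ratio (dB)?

38.9 dB

By definition F = SNR_in/SNR_out, so in dB: SNR_out = SNR_in − NF
SNR_out = 53.2 − 14.3 = 38.9 dB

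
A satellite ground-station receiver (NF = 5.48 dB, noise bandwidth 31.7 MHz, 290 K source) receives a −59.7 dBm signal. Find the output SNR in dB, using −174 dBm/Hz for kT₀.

33.8 dB

Noise floor: N = −174 + 10 log₁₀(B) + NF
10 log₁₀(3.17×10⁷) = 75.01 dB
N = −174 + 75.01 + 5.48 = −93.51 dBm
SNR = P_sig − N = −59.7 − (−93.51) = 33.81 dB → 33.8 dB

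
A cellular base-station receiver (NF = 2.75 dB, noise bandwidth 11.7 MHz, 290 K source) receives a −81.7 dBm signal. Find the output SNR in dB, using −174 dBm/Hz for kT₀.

18.9 dB

Noise floor: N = −174 + 10 log₁₀(B) + NF
10 log₁₀(1.17×10⁷) = 70.68 dB
N = −174 + 70.68 + 2.75 = −100.57 dBm
SNR = P_sig − N = −81.7 − (−100.57) = 18.87 dB → 18.9 dB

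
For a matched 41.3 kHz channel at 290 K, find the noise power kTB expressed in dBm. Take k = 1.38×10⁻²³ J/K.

P_n = kTB = 1.38×10⁻²³ × 290 × 4.13×10⁴ = 1.65×10⁻¹⁶ W
In dBm: 10 log₁₀(1.65×10⁻¹⁶ / 10⁻³) = −127.8 dBm

−127.8 dBm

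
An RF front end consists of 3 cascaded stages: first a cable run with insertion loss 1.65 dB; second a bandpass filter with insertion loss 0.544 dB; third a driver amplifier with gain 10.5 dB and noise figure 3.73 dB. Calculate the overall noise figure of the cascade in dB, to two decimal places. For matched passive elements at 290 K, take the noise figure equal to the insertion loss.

5.92 dB

Convert to linear (a loss of L dB is a gain of −L dB): F_i = 10^(NF_i/10), G_i = 10^(G_i,dB/10)
  Stage 1: F_1 = 10^(1.65/10) = 1.462, G_1 = 10^(−1.65/10) = 0.6839
  Stage 2: F_2 = 10^(0.544/10) = 1.133, G_2 = 10^(−0.544/10) = 0.8823
  Stage 3: F_3 = 10^(3.73/10) = 2.360, G_3 = 10^(10.5/10) = 11.22
Friis cascade:
  F = 1.462 + (1.133 − 1)/0.6839 + (2.360 − 1)/0.6034 = 3.912
NF = 10 log₁₀(3.912) = 5.92 dB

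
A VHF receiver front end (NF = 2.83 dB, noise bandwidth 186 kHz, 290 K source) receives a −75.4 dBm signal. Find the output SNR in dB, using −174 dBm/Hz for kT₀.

43.1 dB

Noise floor: N = −174 + 10 log₁₀(B) + NF
10 log₁₀(1.86×10⁵) = 52.7 dB
N = −174 + 52.7 + 2.83 = −118.47 dBm
SNR = P_sig − N = −75.4 − (−118.47) = 43.07 dB → 43.1 dB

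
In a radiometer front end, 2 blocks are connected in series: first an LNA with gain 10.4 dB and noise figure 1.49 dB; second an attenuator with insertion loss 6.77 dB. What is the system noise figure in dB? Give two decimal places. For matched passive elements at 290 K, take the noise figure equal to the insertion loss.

2.43 dB

Convert to linear (a loss of L dB is a gain of −L dB): F_i = 10^(NF_i/10), G_i = 10^(G_i,dB/10)
  Stage 1: F_1 = 10^(1.49/10) = 1.409, G_1 = 10^(10.4/10) = 10.96
  Stage 2: F_2 = 10^(6.77/10) = 4.753, G_2 = 10^(−6.77/10) = 0.2104
Friis cascade:
  F = 1.409 + (4.753 − 1)/10.96 = 1.752
NF = 10 log₁₀(1.752) = 2.43 dB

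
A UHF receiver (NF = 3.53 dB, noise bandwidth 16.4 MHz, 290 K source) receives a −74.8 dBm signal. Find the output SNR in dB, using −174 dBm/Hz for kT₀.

Noise floor: N = −174 + 10 log₁₀(B) + NF
10 log₁₀(1.64×10⁷) = 72.15 dB
N = −174 + 72.15 + 3.53 = −98.32 dBm
SNR = P_sig − N = −74.8 − (−98.32) = 23.52 dB → 23.5 dB

23.5 dB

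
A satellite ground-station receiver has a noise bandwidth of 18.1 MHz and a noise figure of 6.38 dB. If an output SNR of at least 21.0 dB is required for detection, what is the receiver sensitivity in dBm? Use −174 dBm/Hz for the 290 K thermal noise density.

Sensitivity = −174 + 10 log₁₀(B) + NF + SNR_min
= −174 + 72.58 + 6.38 + 21.0
= −74.04 dBm → −74.0 dBm

−74.0 dBm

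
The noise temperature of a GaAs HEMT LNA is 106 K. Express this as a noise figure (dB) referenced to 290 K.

F = 1 + T_e/T₀ = 1 + 106/290 = 1.36552
NF = 10 log₁₀(1.36552) = 1.35 dB

1.35 dB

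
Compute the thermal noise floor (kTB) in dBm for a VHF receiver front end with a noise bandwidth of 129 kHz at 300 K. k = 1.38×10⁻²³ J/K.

−122.7 dBm

P_n = kTB = 1.38×10⁻²³ × 300 × 1.29×10⁵ = 5.34×10⁻¹⁶ W
In dBm: 10 log₁₀(5.34×10⁻¹⁶ / 10⁻³) = −122.7 dBm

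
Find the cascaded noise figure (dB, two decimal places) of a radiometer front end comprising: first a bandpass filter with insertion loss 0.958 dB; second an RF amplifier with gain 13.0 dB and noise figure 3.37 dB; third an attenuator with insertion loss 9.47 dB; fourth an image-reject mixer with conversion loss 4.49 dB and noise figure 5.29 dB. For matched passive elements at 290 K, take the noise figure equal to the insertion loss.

6.55 dB

Convert to linear (a loss of L dB is a gain of −L dB): F_i = 10^(NF_i/10), G_i = 10^(G_i,dB/10)
  Stage 1: F_1 = 10^(0.958/10) = 1.247, G_1 = 10^(−0.958/10) = 0.8020
  Stage 2: F_2 = 10^(3.37/10) = 2.173, G_2 = 10^(13.0/10) = 19.95
  Stage 3: F_3 = 10^(9.47/10) = 8.851, G_3 = 10^(−9.47/10) = 0.1130
  Stage 4: F_4 = 10^(5.29/10) = 3.381, G_4 = 10^(−4.49/10) = 0.3556
Friis cascade:
  F = 1.247 + (2.173 − 1)/0.8020 + (8.851 − 1)/16.00 + (3.381 − 1)/1.808 = 4.516
NF = 10 log₁₀(4.516) = 6.55 dB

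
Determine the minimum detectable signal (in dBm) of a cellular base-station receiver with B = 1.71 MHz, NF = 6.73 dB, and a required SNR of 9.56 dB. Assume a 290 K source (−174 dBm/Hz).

−95.4 dBm

Sensitivity = −174 + 10 log₁₀(B) + NF + SNR_min
= −174 + 62.33 + 6.73 + 9.56
= −95.38 dBm → −95.4 dBm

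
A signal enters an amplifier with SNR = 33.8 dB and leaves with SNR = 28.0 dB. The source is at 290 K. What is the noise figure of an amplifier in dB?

NF (dB) = SNR_in(dB) − SNR_out(dB) when the source is at T₀
NF = 33.8 − 28.0 = 5.8 dB

5.8 dB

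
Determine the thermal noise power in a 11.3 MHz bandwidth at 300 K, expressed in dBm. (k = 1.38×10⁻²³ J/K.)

P_n = kTB = 1.38×10⁻²³ × 300 × 1.13×10⁷ = 4.68×10⁻¹⁴ W
In dBm: 10 log₁₀(4.68×10⁻¹⁴ / 10⁻³) = −103.3 dBm

−103.3 dBm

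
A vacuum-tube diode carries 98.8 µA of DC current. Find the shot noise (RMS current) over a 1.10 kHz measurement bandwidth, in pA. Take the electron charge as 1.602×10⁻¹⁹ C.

187 pA

I_n = √(2qI·B)
2qI·B = 2 × 1.602×10⁻¹⁹ × 9.88×10⁻⁵ × 1.10×10³ = 3.48×10⁻²⁰ A²
I_n = √(3.48×10⁻²⁰) = 1.87×10⁻¹⁰ A = 187 pA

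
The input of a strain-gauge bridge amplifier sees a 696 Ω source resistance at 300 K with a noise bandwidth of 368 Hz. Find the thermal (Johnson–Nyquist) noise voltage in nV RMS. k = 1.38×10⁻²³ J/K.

65.1 nV

V_n = √(4kTRB)
4kTRB = 4 × 1.38×10⁻²³ × 300 × 6.96×10² × 3.68×10² = 4.24×10⁻¹⁵ V²
V_n = √(4.24×10⁻¹⁵) = 6.51×10⁻⁸ V = 65.1 nV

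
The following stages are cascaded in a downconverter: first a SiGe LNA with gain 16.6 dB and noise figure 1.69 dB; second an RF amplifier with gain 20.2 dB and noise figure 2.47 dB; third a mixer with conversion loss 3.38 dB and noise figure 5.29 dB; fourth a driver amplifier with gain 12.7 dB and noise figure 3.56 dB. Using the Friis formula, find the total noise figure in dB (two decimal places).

1.74 dB

Convert to linear (a loss of L dB is a gain of −L dB): F_i = 10^(NF_i/10), G_i = 10^(G_i,dB/10)
  Stage 1: F_1 = 10^(1.69/10) = 1.476, G_1 = 10^(16.6/10) = 45.71
  Stage 2: F_2 = 10^(2.47/10) = 1.766, G_2 = 10^(20.2/10) = 104.7
  Stage 3: F_3 = 10^(5.29/10) = 3.381, G_3 = 10^(−3.38/10) = 0.4592
  Stage 4: F_4 = 10^(3.56/10) = 2.270, G_4 = 10^(12.7/10) = 18.62
Friis cascade:
  F = 1.476 + (1.766 − 1)/45.71 + (3.381 − 1)/4786 + (2.270 − 1)/2198 = 1.494
NF = 10 log₁₀(1.494) = 1.74 dB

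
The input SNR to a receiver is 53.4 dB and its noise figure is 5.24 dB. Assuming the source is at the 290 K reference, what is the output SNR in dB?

48.16 dB

By definition F = SNR_in/SNR_out, so in dB: SNR_out = SNR_in − NF
SNR_out = 53.4 − 5.24 = 48.16 dB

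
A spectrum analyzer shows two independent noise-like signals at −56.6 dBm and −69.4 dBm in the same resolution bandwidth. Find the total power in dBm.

Convert to linear, add, convert back:
P₁ = 2.19×10⁻⁹ W, P₂ = 1.15×10⁻¹⁰ W
P_tot = 2.30×10⁻⁹ W → 10 log₁₀(P_tot / 10⁻³) = −56.4 dBm

−56.4 dBm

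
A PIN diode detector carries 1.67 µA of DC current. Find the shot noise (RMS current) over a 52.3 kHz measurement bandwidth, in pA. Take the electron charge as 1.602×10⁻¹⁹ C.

167 pA

I_n = √(2qI·B)
2qI·B = 2 × 1.602×10⁻¹⁹ × 1.67×10⁻⁶ × 5.23×10⁴ = 2.80×10⁻²⁰ A²
I_n = √(2.80×10⁻²⁰) = 1.67×10⁻¹⁰ A = 167 pA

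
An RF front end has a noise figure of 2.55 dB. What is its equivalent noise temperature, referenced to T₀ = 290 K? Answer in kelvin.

232 K

F = 10^(2.55/10) = 1.79887
T_e = (F − 1)·T₀ = (1.79887 − 1) × 290 = 232 K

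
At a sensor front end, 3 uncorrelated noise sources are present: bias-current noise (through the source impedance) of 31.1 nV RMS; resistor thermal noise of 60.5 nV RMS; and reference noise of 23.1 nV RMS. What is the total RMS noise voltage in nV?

Uncorrelated sources add in power (mean-square): V_tot = √(ΣV_i²)
V_tot = √[(3.11×10⁻⁸)² + (6.05×10⁻⁸)² + (2.31×10⁻⁸)²] = 7.18×10⁻⁸ V = 71.8 nV

71.8 nV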